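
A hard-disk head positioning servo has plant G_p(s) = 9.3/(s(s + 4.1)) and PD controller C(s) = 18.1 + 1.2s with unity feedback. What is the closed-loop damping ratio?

ζ = 0.588

Forward path: (18.1 + 1.2s)·9.3/(s(s+4.1)). The closed-loop characteristic equation is s² + (4.1 + 9.3·1.2)s + 9.3·18.1 = 0.
That is s² + 15.26s + 168.3 = 0, so ω_n = 12.97 rad/s and ζ = 15.26/(2·12.97) = 0.5881.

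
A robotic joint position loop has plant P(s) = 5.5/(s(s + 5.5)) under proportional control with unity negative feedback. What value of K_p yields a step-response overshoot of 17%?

From %OS = 100·exp(−πζ/√(1−ζ²)) = 17%, ζ = −ln(0.17)/√(π²+ln²(0.17)) = 0.4913.
Characteristic equation s² + 5.5s + 5.5K_p = 0 gives ζ = 5.5/(2√(5.5K_p)).
Setting ζ = 0.4913: √(5.5K_p) = 5.5/(2·0.4913) = 5.598, so K_p = 31.33/5.5 = 5.7.

K_p = 5.7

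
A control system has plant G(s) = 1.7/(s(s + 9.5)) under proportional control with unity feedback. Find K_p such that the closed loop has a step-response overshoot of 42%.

From %OS = 100·exp(−πζ/√(1−ζ²)) = 42%, ζ = −ln(0.42)/√(π²+ln²(0.42)) = 0.2662.
Characteristic equation s² + 9.5s + 1.7K_p = 0 gives ζ = 9.5/(2√(1.7K_p)).
Setting ζ = 0.2662: √(1.7K_p) = 9.5/(2·0.2662) = 17.85, so K_p = 318.5/1.7 = 187.

K_p = 187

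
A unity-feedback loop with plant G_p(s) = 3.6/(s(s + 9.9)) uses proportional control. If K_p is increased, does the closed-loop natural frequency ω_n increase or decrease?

ω_n = √(3.6·K_p), which grows with K_p.

increase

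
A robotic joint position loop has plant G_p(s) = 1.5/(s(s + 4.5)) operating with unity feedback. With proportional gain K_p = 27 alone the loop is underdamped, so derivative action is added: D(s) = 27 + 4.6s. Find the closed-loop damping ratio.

Forward path: (27 + 4.6s)·1.5/(s(s+4.5)). The closed-loop characteristic equation is s² + (4.5 + 1.5·4.6)s + 1.5·27 = 0.
That is s² + 11.4s + 40.5 = 0, so ω_n = 6.364 rad/s and ζ = 11.4/(2·6.364) = 0.8957.

ζ = 0.896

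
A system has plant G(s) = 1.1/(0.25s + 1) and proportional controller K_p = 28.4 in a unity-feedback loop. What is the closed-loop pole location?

Closed loop: T(s) = K_p·G/(1+K_p·G) = 31.24/(0.25s + 1 + 31.24), with pole at s = −(1 + 31.24)/0.25 = −129.

s = -129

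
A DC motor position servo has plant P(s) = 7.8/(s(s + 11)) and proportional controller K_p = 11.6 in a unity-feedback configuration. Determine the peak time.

T_p = 0.405 s

The closed-loop denominator s² + 11s + 90.48 gives ω_n = √90.48 = 9.512 and ζ = 11/(2ω_n) = 0.5782.
Damped frequency ω_d = ω_n√(1−ζ²) = 7.761 rad/s, so peak time T_p = π/ω_d = 0.405 s.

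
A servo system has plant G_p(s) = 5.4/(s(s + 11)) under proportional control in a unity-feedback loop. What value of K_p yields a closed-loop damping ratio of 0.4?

K_p = 35

Closed-loop characteristic equation: s² + 11s + K_p·5.4 = 0.
So ω_n = √(5.4K_p) and 2ζω_n = 11, giving ζ = 11/(2√(5.4K_p)).
Setting ζ = 0.4: √(5.4K_p) = 11/(2·0.4) = 13.75, so K_p = 189.1/5.4 = 35.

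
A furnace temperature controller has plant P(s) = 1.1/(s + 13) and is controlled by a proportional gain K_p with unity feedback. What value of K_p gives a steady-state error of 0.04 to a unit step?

The loop is type 0, so e_ss(step) = 1/(1 + K_pos) with K_pos = K_p·P(0).
P(0) = 0.08462. Require 1/(1 + K_p·0.08462) = 0.04, so 1 + 0.08462·K_p = 25.
K_p = (25 − 1)/0.08462 = 284.

K_p = 284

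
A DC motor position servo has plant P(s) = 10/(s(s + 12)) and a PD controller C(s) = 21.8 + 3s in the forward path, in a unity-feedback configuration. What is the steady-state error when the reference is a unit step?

0

The open loop C(s)P(s) has a pole at the origin (type 1), so the static position error constant is infinite and e_ss = 1/(1+∞) = 0.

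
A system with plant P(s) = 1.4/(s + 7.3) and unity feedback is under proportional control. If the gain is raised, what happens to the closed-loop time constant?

decrease

Closed-loop pole is at s = −(7.3+K_p·1.4); larger K_p moves it further left, so τ = 1/(7.3+K_p·1.4) decreases.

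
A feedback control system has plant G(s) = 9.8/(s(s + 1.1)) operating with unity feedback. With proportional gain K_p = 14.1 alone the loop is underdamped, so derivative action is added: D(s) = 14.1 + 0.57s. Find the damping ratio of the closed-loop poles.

Forward path: (14.1 + 0.57s)·9.8/(s(s+1.1)). The closed-loop characteristic equation is s² + (1.1 + 9.8·0.57)s + 9.8·14.1 = 0.
That is s² + 6.686s + 138.2 = 0, so ω_n = 11.75 rad/s and ζ = 6.686/(2·11.75) = 0.2844.

ζ = 0.284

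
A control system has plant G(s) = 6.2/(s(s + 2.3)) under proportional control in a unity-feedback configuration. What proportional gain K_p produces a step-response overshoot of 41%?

K_p = 2.86

From %OS = 100·exp(−πζ/√(1−ζ²)) = 41%, ζ = −ln(0.41)/√(π²+ln²(0.41)) = 0.273.
Characteristic equation s² + 2.3s + 6.2K_p = 0 gives ζ = 2.3/(2√(6.2K_p)).
Setting ζ = 0.273: √(6.2K_p) = 2.3/(2·0.273) = 4.212, so K_p = 17.74/6.2 = 2.86.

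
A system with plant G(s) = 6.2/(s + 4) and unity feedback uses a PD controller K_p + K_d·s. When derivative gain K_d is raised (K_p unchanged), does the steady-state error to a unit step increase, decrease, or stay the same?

unchanged

At s = 0 the derivative term contributes nothing: C(0) = K_p regardless of K_d, so K_pos = K_p·G(0) and e_ss are unchanged.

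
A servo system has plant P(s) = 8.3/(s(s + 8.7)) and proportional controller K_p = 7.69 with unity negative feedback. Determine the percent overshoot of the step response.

13%

The closed-loop denominator s² + 8.7s + 63.83 gives ω_n = √63.83 = 7.989 and ζ = 8.7/(2ω_n) = 0.5445.
%OS = 100·exp(−πζ/√(1−ζ²)) = 100·exp(−π·0.5445/√0.7035) = 13%.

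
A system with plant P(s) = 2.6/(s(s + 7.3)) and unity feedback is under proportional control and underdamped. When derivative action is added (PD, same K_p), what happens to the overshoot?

decrease

The derivative term adds K·K_d to the s-coefficient of the characteristic equation, raising 2ζω_n while ω_n is unchanged; ζ increases, so overshoot decreases.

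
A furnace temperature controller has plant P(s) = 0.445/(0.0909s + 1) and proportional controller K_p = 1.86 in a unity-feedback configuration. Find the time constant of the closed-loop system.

Closed loop: T(s) = K_p·P/(1+K_p·P) = 0.8277/(0.0909s + 1 + 0.8277), with pole at s = −(1 + 0.8277)/0.0909 = −20.11.
Closed-loop time constant τ = 1/20.11 = 0.0497 s.

τ = 0.0497 s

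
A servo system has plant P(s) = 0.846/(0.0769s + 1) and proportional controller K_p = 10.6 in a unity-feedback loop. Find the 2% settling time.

T_s ≈ 0.0309 s

Closed loop: T(s) = K_p·P/(1+K_p·P) = 8.968/(0.0769s + 1 + 8.968), with pole at s = −(1 + 8.968)/0.0769 = −129.6.
τ = 1/129.6 = 0.007715 s, so 2% settling time ≈ 4τ = 0.0309 s.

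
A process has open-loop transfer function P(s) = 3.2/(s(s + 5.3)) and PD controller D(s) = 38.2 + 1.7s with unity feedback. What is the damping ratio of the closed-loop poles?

ζ = 0.486

Forward path: (38.2 + 1.7s)·3.2/(s(s+5.3)). The closed-loop characteristic equation is s² + (5.3 + 3.2·1.7)s + 3.2·38.2 = 0.
That is s² + 10.74s + 122.2 = 0, so ω_n = 11.06 rad/s and ζ = 10.74/(2·11.06) = 0.4857.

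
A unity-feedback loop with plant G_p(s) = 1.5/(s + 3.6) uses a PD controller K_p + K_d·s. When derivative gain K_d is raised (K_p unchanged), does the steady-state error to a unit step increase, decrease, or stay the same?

unchanged

K_d affects only the transient (the s-coefficient); the DC loop gain, and hence e_ss, depends only on K_p.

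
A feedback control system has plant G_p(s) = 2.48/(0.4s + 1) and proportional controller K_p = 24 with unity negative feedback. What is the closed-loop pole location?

Closed loop: T(s) = K_p·G_p/(1+K_p·G_p) = 59.52/(0.4s + 1 + 59.52), with pole at s = −(1 + 59.52)/0.4 = −151.3.

s = -151.3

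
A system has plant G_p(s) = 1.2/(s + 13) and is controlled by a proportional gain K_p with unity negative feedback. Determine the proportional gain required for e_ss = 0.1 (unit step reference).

The loop is type 0, so e_ss(step) = 1/(1 + K_pos) with K_pos = K_p·G_p(0).
G_p(0) = 0.09231. Require 1/(1 + K_p·0.09231) = 0.1, so 1 + 0.09231·K_p = 10.
K_p = (10 − 1)/0.09231 = 97.5.

K_p = 97.5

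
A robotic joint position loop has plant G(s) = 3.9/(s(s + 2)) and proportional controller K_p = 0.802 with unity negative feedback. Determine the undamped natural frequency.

ω_n = 1.77 rad/s

With unity feedback the closed-loop characteristic equation is s² + 2s + 0.802·3.9 = s² + 2s + 3.128 = 0.
So ω_n² = 3.128 ⇒ ω_n = 1.769 rad/s, and ζ = 2/(2ω_n) = 0.565.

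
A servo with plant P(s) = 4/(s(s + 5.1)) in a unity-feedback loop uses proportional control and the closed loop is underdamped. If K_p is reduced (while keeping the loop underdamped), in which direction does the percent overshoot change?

ζ = 5.1/(2√(4K_p)) rises as K_p falls; higher damping means less overshoot.

decrease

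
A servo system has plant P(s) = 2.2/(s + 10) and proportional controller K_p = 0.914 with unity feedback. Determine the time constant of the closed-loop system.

Closed-loop transfer function: T(s) = K_p·P(s)/(1 + K_p·P(s)) = 2.011/(s + 10 + 2.011) = 2.011/(s + 12.01).
Time constant τ = 1/12.01 = 0.0833 s.

τ = 0.0833 s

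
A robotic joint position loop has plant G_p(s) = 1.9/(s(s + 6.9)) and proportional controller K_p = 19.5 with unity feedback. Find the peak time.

T_p = 0.626 s

Closed-loop characteristic equation: s² + 6.9s + 37.05 = 0, so ω_n = 6.087 rad/s and ζ = 6.9/(2·6.087) = 0.5668.
Damped frequency ω_d = ω_n√(1−ζ²) = 5.015 rad/s, so peak time T_p = π/ω_d = 0.626 s.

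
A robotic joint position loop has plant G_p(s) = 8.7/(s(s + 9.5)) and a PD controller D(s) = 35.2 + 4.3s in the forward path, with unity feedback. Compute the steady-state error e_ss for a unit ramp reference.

The loop has one pole at the origin (type 1). Velocity error constant K_v = lim_{s→0} s·D(s)G_p(s) = 35.2·8.7/9.5 = 32.24.
Steady-state error to a unit ramp: e_ss = 1/K_v = 0.031.

0.031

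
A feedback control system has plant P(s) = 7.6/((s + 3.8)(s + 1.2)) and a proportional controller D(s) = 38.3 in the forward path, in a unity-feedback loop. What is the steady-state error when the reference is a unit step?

The loop is type 0. Static position error constant K_pos = D(0)·P(0) = 38.3·1.667 = 63.83.
Steady-state error to a unit step: e_ss = 1/(1+K_pos) = 1/64.83 = 0.0154.

0.0154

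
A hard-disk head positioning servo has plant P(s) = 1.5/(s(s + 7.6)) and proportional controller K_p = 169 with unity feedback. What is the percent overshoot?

46.2%

The closed-loop denominator s² + 7.6s + 253.5 gives ω_n = √253.5 = 15.92 and ζ = 7.6/(2ω_n) = 0.2387.
%OS = 100·exp(−πζ/√(1−ζ²)) = 100·exp(−π·0.2387/√0.943) = 46.2%.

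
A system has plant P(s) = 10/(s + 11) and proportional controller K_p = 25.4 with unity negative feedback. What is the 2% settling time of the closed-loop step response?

Closed-loop transfer function: T(s) = K_p·P(s)/(1 + K_p·P(s)) = 254/(s + 11 + 254) = 254/(s + 265).
Time constant τ = 1/265 = 0.003774 s, so the 2% settling time is about 4τ = 0.0151 s.

T_s ≈ 0.0151 s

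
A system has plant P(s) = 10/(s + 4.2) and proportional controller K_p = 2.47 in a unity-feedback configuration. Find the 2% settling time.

Closed-loop transfer function: T(s) = K_p·P(s)/(1 + K_p·P(s)) = 24.7/(s + 4.2 + 24.7) = 24.7/(s + 28.9).
Time constant τ = 1/28.9 = 0.0346 s, so the 2% settling time is about 4τ = 0.138 s.

T_s ≈ 0.138 s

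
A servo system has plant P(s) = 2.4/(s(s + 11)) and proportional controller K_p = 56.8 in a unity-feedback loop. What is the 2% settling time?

From 1 + K_pP(s) = 0: s² + 11s + 136.3 = 0 ⇒ ω_n = 11.68, ζ = 0.4711.
2% settling time T_s ≈ 4/(ζω_n) = 4/5.5 = 0.727 s.

T_s ≈ 0.727 s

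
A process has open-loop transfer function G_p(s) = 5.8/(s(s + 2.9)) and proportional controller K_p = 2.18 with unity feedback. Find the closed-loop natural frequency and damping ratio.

ω_n = 3.56 rad/s, ζ = 0.408

With unity feedback the closed-loop characteristic equation is s² + 2.9s + 2.18·5.8 = s² + 2.9s + 12.64 = 0.
So ω_n² = 12.64 ⇒ ω_n = 3.556 rad/s, and ζ = 2.9/(2ω_n) = 0.408.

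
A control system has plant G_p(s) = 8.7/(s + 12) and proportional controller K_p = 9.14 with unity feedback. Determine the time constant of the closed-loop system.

τ = 0.0109 s

Closed-loop transfer function: T(s) = K_p·G_p(s)/(1 + K_p·G_p(s)) = 79.52/(s + 12 + 79.52) = 79.52/(s + 91.52).
Time constant τ = 1/91.52 = 0.0109 s.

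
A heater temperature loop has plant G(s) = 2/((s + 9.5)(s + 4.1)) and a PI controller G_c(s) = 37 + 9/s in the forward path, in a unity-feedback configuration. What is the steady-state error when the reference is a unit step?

The open loop G_c(s)G(s) has a pole at the origin (type 1), so the static position error constant is infinite and e_ss = 1/(1+∞) = 0.

0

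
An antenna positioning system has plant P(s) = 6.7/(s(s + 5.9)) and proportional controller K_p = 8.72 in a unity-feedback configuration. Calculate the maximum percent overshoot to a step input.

The closed-loop denominator s² + 5.9s + 58.42 gives ω_n = √58.42 = 7.644 and ζ = 5.9/(2ω_n) = 0.3859.
%OS = 100·exp(−πζ/√(1−ζ²)) = 100·exp(−π·0.3859/√0.851) = 26.9%.

26.9%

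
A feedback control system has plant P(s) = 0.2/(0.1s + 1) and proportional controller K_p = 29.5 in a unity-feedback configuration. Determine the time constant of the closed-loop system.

Closed loop: T(s) = K_p·P/(1+K_p·P) = 5.9/(0.1s + 1 + 5.9), with pole at s = −(1 + 5.9)/0.1 = −69.
Closed-loop time constant τ = 1/69 = 0.0145 s.

τ = 0.0145 s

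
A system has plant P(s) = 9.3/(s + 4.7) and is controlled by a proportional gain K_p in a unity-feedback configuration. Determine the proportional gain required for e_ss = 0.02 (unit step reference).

For a type-0 loop with proportional control, e_ss = 1/(1 + K_p·P(0)).
P(0) = 1.979. Require 1/(1 + K_p·1.979) = 0.02, so 1 + 1.979·K_p = 50.
K_p = (50 − 1)/1.979 = 24.8.

K_p = 24.8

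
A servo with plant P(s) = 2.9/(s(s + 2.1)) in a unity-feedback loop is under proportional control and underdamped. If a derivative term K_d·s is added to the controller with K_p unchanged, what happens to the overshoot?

decrease

With PD the characteristic equation becomes s² + (a + K·K_d)s + K·K_p = 0; the damping term grows, ζ rises, overshoot falls.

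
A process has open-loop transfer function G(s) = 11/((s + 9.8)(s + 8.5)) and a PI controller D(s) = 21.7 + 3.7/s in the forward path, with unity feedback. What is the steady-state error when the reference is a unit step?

0

The open loop D(s)G(s) has a pole at the origin (type 1), so the static position error constant is infinite and e_ss = 1/(1+∞) = 0.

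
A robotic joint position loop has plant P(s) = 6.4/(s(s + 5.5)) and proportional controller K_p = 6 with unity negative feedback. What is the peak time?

From 1 + K_pP(s) = 0: s² + 5.5s + 38.4 = 0 ⇒ ω_n = 6.197, ζ = 0.4438.
Damped frequency ω_d = ω_n√(1−ζ²) = 5.553 rad/s, so peak time T_p = π/ω_d = 0.566 s.

T_p = 0.566 s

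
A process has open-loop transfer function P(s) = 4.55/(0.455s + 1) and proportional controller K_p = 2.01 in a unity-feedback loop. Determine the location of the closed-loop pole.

Closed loop: T(s) = K_p·P/(1+K_p·P) = 9.145/(0.455s + 1 + 9.145), with pole at s = −(1 + 9.145)/0.455 = −22.3.

s = -22.3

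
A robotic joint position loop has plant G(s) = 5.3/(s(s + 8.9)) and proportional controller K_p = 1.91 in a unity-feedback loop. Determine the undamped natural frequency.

ω_n = 3.18 rad/s

1 + K_p·G(s) = 0 gives s² + 8.9s + 10.12 = 0.
Matching s² + 2ζω_n s + ω_n²: ω_n = √10.12 = 3.182 rad/s and 2ζω_n = 8.9, so ζ = 8.9/(2·3.182) = 1.4.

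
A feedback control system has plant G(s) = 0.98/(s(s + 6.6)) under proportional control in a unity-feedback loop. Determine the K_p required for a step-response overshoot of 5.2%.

From %OS = 100·exp(−πζ/√(1−ζ²)) = 5.2%, ζ = −ln(0.052)/√(π²+ln²(0.052)) = 0.6853.
Characteristic equation s² + 6.6s + 0.98K_p = 0 gives ζ = 6.6/(2√(0.98K_p)).
Setting ζ = 0.6853: √(0.98K_p) = 6.6/(2·0.6853) = 4.815, so K_p = 23.19/0.98 = 23.7.

K_p = 23.7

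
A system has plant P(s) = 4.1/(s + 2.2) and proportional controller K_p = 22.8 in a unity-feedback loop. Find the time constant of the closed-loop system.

Closed-loop transfer function: T(s) = K_p·P(s)/(1 + K_p·P(s)) = 93.48/(s + 2.2 + 93.48) = 93.48/(s + 95.68).
Time constant τ = 1/95.68 = 0.0105 s.

τ = 0.0105 s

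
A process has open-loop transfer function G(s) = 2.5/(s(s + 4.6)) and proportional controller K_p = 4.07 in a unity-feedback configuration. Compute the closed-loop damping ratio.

The closed-loop denominator is s(s+4.6) + 4.07·2.5 = s² + 4.6s + 10.18.
Matching s² + 2ζω_n s + ω_n²: ω_n = √10.18 = 3.19 rad/s and 2ζω_n = 4.6, so ζ = 4.6/(2·3.19) = 0.721.

ζ = 0.721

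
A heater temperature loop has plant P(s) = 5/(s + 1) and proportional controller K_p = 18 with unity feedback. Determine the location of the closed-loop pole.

Closed-loop transfer function: T(s) = K_p·P(s)/(1 + K_p·P(s)) = 90/(s + 1 + 90) = 90/(s + 91).
The closed-loop pole is at s = −91.

s = -91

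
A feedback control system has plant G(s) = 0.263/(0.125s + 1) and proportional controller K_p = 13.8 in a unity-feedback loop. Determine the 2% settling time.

Closed loop: T(s) = K_p·G/(1+K_p·G) = 3.629/(0.125s + 1 + 3.629), with pole at s = −(1 + 3.629)/0.125 = −37.04.
τ = 1/37.04 = 0.027 s, so 2% settling time ≈ 4τ = 0.108 s.

T_s ≈ 0.108 s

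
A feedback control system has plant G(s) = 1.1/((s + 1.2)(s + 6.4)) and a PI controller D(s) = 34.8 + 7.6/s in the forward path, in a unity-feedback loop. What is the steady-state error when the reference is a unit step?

0

The open loop D(s)G(s) has a pole at the origin (type 1), so the static position error constant is infinite and e_ss = 1/(1+∞) = 0.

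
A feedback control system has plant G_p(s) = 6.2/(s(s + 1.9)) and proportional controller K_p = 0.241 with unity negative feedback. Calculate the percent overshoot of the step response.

The closed-loop denominator s² + 1.9s + 1.494 gives ω_n = √1.494 = 1.222 and ζ = 1.9/(2ω_n) = 0.7772.
%OS = 100·exp(−πζ/√(1−ζ²)) = 100·exp(−π·0.7772/√0.396) = 2.07%.

2.07%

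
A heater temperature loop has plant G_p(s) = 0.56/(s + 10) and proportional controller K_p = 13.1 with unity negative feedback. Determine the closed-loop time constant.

τ = 0.0577 s

Closed-loop transfer function: T(s) = K_p·G_p(s)/(1 + K_p·G_p(s)) = 7.336/(s + 10 + 7.336) = 7.336/(s + 17.34).
Time constant τ = 1/17.34 = 0.0577 s.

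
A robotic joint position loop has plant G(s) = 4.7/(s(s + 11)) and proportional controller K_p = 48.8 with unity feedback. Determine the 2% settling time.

From 1 + K_pG(s) = 0: s² + 11s + 229.4 = 0 ⇒ ω_n = 15.14, ζ = 0.3632.
2% settling time T_s ≈ 4/(ζω_n) = 4/5.5 = 0.727 s.

T_s ≈ 0.727 s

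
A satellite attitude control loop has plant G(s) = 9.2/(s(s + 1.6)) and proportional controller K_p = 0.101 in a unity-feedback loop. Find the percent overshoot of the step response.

0.934%

The closed-loop denominator s² + 1.6s + 0.9292 gives ω_n = √0.9292 = 0.964 and ζ = 1.6/(2ω_n) = 0.8299.
%OS = 100·exp(−πζ/√(1−ζ²)) = 100·exp(−π·0.8299/√0.3112) = 0.934%.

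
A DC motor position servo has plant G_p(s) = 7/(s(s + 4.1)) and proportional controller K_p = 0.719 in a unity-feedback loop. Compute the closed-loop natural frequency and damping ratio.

The closed-loop denominator is s(s+4.1) + 0.719·7 = s² + 4.1s + 5.033.
Matching s² + 2ζω_n s + ω_n²: ω_n = √5.033 = 2.243 rad/s and 2ζω_n = 4.1, so ζ = 4.1/(2·2.243) = 0.914.

ω_n = 2.24 rad/s, ζ = 0.914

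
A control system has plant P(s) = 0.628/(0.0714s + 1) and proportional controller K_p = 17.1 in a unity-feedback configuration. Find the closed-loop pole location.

Closed loop: T(s) = K_p·P/(1+K_p·P) = 10.74/(0.0714s + 1 + 10.74), with pole at s = −(1 + 10.74)/0.0714 = −164.4.

s = -164.4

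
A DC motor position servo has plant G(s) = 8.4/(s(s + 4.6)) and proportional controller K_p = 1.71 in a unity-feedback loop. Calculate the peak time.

T_p = 1.04 s

The closed-loop denominator s² + 4.6s + 14.36 gives ω_n = √14.36 = 3.79 and ζ = 4.6/(2ω_n) = 0.6069.
Damped frequency ω_d = ω_n√(1−ζ²) = 3.012 rad/s, so peak time T_p = π/ω_d = 1.04 s.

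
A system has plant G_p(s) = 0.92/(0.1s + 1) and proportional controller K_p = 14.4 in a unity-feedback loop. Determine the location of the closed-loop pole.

Closed loop: T(s) = K_p·G_p/(1+K_p·G_p) = 13.25/(0.1s + 1 + 13.25), with pole at s = −(1 + 13.25)/0.1 = −142.5.

s = -142.5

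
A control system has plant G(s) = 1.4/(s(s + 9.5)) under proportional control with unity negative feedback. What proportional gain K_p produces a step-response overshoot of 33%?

From %OS = 100·exp(−πζ/√(1−ζ²)) = 33%, ζ = −ln(0.33)/√(π²+ln²(0.33)) = 0.3328.
Characteristic equation s² + 9.5s + 1.4K_p = 0 gives ζ = 9.5/(2√(1.4K_p)).
Setting ζ = 0.3328: √(1.4K_p) = 9.5/(2·0.3328) = 14.27, so K_p = 203.7/1.4 = 146.

K_p = 146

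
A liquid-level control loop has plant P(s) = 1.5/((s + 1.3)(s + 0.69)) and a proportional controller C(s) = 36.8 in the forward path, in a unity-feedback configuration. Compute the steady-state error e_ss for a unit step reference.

0.016

The loop is type 0. Static position error constant K_pos = C(0)·P(0) = 36.8·1.672 = 61.54.
Steady-state error to a unit step: e_ss = 1/(1+K_pos) = 1/62.54 = 0.016.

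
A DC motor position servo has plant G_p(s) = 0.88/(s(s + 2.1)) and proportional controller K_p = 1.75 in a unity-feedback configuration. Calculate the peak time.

T_p = 4.75 s

From 1 + K_pG_p(s) = 0: s² + 2.1s + 1.54 = 0 ⇒ ω_n = 1.241, ζ = 0.8461.
Damped frequency ω_d = ω_n√(1−ζ²) = 0.6614 rad/s, so peak time T_p = π/ω_d = 4.75 s.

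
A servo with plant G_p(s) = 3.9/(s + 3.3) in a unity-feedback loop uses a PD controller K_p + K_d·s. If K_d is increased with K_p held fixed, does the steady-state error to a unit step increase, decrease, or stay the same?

K_d affects only the transient (the s-coefficient); the DC loop gain, and hence e_ss, depends only on K_p.

unchanged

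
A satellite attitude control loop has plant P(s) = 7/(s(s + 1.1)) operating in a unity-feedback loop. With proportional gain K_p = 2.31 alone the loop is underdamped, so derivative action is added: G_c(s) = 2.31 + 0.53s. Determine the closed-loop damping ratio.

ζ = 0.598

Forward path: (2.31 + 0.53s)·7/(s(s+1.1)). The closed-loop characteristic equation is s² + (1.1 + 7·0.53)s + 7·2.31 = 0.
That is s² + 4.81s + 16.17 = 0, so ω_n = 4.021 rad/s and ζ = 4.81/(2·4.021) = 0.5981.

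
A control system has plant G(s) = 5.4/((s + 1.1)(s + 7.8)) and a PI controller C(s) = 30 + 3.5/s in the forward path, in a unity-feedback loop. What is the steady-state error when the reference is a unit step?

The open loop C(s)G(s) has a pole at the origin (type 1), so the static position error constant is infinite and e_ss = 1/(1+∞) = 0.

0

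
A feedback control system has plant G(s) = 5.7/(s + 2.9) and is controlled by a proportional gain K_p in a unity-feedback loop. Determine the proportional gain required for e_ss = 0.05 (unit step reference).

K_p = 9.67

Steady-state error for a unit step on this type-0 loop is 1/(1 + K_p·G(0)).
G(0) = 1.966. Require 1/(1 + K_p·1.966) = 0.05, so 1 + 1.966·K_p = 20.
K_p = (20 − 1)/1.966 = 9.67.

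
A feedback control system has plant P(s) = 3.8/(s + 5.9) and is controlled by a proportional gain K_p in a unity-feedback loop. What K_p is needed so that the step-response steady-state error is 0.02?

The loop is type 0, so e_ss(step) = 1/(1 + K_pos) with K_pos = K_p·P(0).
P(0) = 0.6441. Require 1/(1 + K_p·0.6441) = 0.02, so 1 + 0.6441·K_p = 50.
K_p = (50 − 1)/0.6441 = 76.1.

K_p = 76.1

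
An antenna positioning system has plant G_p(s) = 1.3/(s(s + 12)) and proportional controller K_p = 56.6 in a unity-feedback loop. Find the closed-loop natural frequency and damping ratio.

The closed-loop denominator is s(s+12) + 56.6·1.3 = s² + 12s + 73.58.
So ω_n² = 73.58 ⇒ ω_n = 8.578 rad/s, and ζ = 12/(2ω_n) = 0.699.

ω_n = 8.58 rad/s, ζ = 0.699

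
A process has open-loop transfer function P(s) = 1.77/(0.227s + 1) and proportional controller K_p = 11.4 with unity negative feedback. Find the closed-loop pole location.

s = -93.3

Closed loop: T(s) = K_p·P/(1+K_p·P) = 20.18/(0.227s + 1 + 20.18), with pole at s = −(1 + 20.18)/0.227 = −93.3.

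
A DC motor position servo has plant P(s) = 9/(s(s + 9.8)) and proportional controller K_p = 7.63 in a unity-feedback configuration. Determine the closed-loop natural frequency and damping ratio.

ω_n = 8.29 rad/s, ζ = 0.591

The closed-loop denominator is s(s+9.8) + 7.63·9 = s² + 9.8s + 68.67.
Matching s² + 2ζω_n s + ω_n²: ω_n = √68.67 = 8.287 rad/s and 2ζω_n = 9.8, so ζ = 9.8/(2·8.287) = 0.591.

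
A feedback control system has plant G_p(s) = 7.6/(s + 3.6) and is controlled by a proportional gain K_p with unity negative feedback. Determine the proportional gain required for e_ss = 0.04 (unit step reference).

K_p = 11.4

Steady-state error for a unit step on this type-0 loop is 1/(1 + K_p·G_p(0)).
G_p(0) = 2.111. Require 1/(1 + K_p·2.111) = 0.04, so 1 + 2.111·K_p = 25.
K_p = (25 − 1)/2.111 = 11.4.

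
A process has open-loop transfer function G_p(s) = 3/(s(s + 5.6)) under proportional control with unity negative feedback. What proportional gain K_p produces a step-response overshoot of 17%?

K_p = 10.8

From %OS = 100·exp(−πζ/√(1−ζ²)) = 17%, ζ = −ln(0.17)/√(π²+ln²(0.17)) = 0.4913.
Characteristic equation s² + 5.6s + 3K_p = 0 gives ζ = 5.6/(2√(3K_p)).
Setting ζ = 0.4913: √(3K_p) = 5.6/(2·0.4913) = 5.699, so K_p = 32.48/3 = 10.8.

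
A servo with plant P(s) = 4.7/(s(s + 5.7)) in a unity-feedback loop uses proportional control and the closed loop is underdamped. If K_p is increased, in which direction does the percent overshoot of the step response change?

ζ = 5.7/(2√(4.7K_p)) decreases as K_p grows; lower damping means more overshoot.

increase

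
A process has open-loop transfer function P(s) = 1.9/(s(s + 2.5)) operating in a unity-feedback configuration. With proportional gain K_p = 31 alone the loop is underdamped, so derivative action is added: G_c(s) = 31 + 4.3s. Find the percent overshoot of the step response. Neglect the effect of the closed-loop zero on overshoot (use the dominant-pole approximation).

Forward path: (31 + 4.3s)·1.9/(s(s+2.5)). The closed-loop characteristic equation is s² + (2.5 + 1.9·4.3)s + 1.9·31 = 0.
That is s² + 10.67s + 58.9 = 0, so ω_n = 7.675 rad/s and ζ = 10.67/(2·7.675) = 0.6951.
%OS = 100·exp(−πζ/√(1−ζ²)) = 4.79%.

4.79%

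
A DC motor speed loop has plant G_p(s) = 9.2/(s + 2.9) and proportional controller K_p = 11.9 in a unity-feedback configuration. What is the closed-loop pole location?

Closed-loop transfer function: T(s) = K_p·G_p(s)/(1 + K_p·G_p(s)) = 109.5/(s + 2.9 + 109.5) = 109.5/(s + 112.4).
The closed-loop pole is at s = −112.4.

s = -112.4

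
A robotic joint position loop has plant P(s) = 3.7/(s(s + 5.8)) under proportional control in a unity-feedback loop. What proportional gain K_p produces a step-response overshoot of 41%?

From %OS = 100·exp(−πζ/√(1−ζ²)) = 41%, ζ = −ln(0.41)/√(π²+ln²(0.41)) = 0.273.
Characteristic equation s² + 5.8s + 3.7K_p = 0 gives ζ = 5.8/(2√(3.7K_p)).
Setting ζ = 0.273: √(3.7K_p) = 5.8/(2·0.273) = 10.62, so K_p = 112.8/3.7 = 30.5.

K_p = 30.5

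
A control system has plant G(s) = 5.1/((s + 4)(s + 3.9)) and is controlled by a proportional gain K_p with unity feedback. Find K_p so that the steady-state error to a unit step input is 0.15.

The loop is type 0, so e_ss(step) = 1/(1 + K_pos) with K_pos = K_p·G(0).
G(0) = 0.3269. Require 1/(1 + K_p·0.3269) = 0.15, so 1 + 0.3269·K_p = 6.667.
K_p = (6.667 − 1)/0.3269 = 17.3.

K_p = 17.3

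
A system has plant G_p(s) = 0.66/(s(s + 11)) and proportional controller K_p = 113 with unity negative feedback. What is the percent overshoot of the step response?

7.46%

Closed-loop characteristic equation: s² + 11s + 74.58 = 0, so ω_n = 8.636 rad/s and ζ = 11/(2·8.636) = 0.6369.
%OS = 100·exp(−πζ/√(1−ζ²)) = 100·exp(−π·0.6369/√0.5944) = 7.46%.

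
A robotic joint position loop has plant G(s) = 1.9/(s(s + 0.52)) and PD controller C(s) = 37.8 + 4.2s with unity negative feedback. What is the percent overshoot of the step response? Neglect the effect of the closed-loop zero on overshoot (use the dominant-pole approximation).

16.2%

Forward path: (37.8 + 4.2s)·1.9/(s(s+0.52)). The closed-loop characteristic equation is s² + (0.52 + 1.9·4.2)s + 1.9·37.8 = 0.
That is s² + 8.5s + 71.82 = 0, so ω_n = 8.475 rad/s and ζ = 8.5/(2·8.475) = 0.5015.
%OS = 100·exp(−πζ/√(1−ζ²)) = 16.2%.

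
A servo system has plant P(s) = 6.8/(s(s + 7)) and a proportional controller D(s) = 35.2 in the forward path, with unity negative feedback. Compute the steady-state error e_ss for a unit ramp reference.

The loop has one pole at the origin (type 1). Velocity error constant K_v = lim_{s→0} s·D(s)P(s) = 35.2·6.8/7 = 34.19.
Steady-state error to a unit ramp: e_ss = 1/K_v = 0.0292.

0.0292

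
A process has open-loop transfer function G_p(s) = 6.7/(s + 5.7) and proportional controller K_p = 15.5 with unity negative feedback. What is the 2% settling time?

Closed-loop transfer function: T(s) = K_p·G_p(s)/(1 + K_p·G_p(s)) = 103.9/(s + 5.7 + 103.9) = 103.9/(s + 109.6).
Time constant τ = 1/109.6 = 0.009128 s, so the 2% settling time is about 4τ = 0.0365 s.

T_s ≈ 0.0365 s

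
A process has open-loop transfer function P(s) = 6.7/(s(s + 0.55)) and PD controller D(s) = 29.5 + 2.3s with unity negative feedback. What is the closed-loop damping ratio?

ζ = 0.568

Forward path: (29.5 + 2.3s)·6.7/(s(s+0.55)). The closed-loop characteristic equation is s² + (0.55 + 6.7·2.3)s + 6.7·29.5 = 0.
That is s² + 15.96s + 197.7 = 0, so ω_n = 14.06 rad/s and ζ = 15.96/(2·14.06) = 0.5676.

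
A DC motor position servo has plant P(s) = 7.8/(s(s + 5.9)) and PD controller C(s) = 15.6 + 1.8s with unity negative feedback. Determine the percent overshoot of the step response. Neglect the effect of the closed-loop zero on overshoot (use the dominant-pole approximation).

Forward path: (15.6 + 1.8s)·7.8/(s(s+5.9)). The closed-loop characteristic equation is s² + (5.9 + 7.8·1.8)s + 7.8·15.6 = 0.
That is s² + 19.94s + 121.7 = 0, so ω_n = 11.03 rad/s and ζ = 19.94/(2·11.03) = 0.9038.
%OS = 100·exp(−πζ/√(1−ζ²)) = 0.131%.

0.131%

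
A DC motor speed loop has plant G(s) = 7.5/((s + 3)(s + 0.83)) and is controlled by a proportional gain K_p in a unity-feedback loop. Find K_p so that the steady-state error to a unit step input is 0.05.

Steady-state error for a unit step on this type-0 loop is 1/(1 + K_p·G(0)).
G(0) = 3.012. Require 1/(1 + K_p·3.012) = 0.05, so 1 + 3.012·K_p = 20.
K_p = (20 − 1)/3.012 = 6.31.

K_p = 6.31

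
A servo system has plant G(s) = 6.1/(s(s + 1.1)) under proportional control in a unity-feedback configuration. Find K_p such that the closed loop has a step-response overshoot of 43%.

From %OS = 100·exp(−πζ/√(1−ζ²)) = 43%, ζ = −ln(0.43)/√(π²+ln²(0.43)) = 0.2594.
Characteristic equation s² + 1.1s + 6.1K_p = 0 gives ζ = 1.1/(2√(6.1K_p)).
Setting ζ = 0.2594: √(6.1K_p) = 1.1/(2·0.2594) = 2.12, so K_p = 4.494/6.1 = 0.737.

K_p = 0.737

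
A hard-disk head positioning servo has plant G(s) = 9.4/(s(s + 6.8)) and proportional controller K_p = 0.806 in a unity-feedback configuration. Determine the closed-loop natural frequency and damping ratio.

1 + K_p·G(s) = 0 gives s² + 6.8s + 7.576 = 0.
So ω_n² = 7.576 ⇒ ω_n = 2.753 rad/s, and ζ = 6.8/(2ω_n) = 1.24.

ω_n = 2.75 rad/s, ζ = 1.24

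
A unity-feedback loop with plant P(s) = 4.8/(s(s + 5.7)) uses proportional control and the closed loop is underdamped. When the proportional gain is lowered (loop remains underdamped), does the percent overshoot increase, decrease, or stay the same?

decrease

ζ = 5.7/(2√(4.8K_p)) rises as K_p falls; higher damping means less overshoot.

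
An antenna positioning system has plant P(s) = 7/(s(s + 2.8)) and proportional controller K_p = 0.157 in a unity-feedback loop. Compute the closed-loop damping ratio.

ζ = 1.34

1 + K_p·P(s) = 0 gives s² + 2.8s + 1.099 = 0.
So ω_n² = 1.099 ⇒ ω_n = 1.048 rad/s, and ζ = 2.8/(2ω_n) = 1.34.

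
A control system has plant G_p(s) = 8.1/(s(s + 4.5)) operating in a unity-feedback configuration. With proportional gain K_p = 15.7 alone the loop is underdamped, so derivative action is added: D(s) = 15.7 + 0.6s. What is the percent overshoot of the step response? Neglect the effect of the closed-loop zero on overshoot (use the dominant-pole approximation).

23.9%

Forward path: (15.7 + 0.6s)·8.1/(s(s+4.5)). The closed-loop characteristic equation is s² + (4.5 + 8.1·0.6)s + 8.1·15.7 = 0.
That is s² + 9.36s + 127.2 = 0, so ω_n = 11.28 rad/s and ζ = 9.36/(2·11.28) = 0.415.
%OS = 100·exp(−πζ/√(1−ζ²)) = 23.9%.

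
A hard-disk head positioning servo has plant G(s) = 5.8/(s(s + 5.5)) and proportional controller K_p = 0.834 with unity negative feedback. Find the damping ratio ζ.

ζ = 1.25

1 + K_p·G(s) = 0 gives s² + 5.5s + 4.837 = 0.
So ω_n² = 4.837 ⇒ ω_n = 2.199 rad/s, and ζ = 5.5/(2ω_n) = 1.25.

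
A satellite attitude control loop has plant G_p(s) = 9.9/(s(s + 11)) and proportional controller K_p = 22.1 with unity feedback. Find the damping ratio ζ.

With unity feedback the closed-loop characteristic equation is s² + 11s + 22.1·9.9 = s² + 11s + 218.8 = 0.
So ω_n² = 218.8 ⇒ ω_n = 14.79 rad/s, and ζ = 11/(2ω_n) = 0.372.

ζ = 0.372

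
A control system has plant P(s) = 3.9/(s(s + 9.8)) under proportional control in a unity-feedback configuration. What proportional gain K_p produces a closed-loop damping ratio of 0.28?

Closed-loop characteristic equation: s² + 9.8s + K_p·3.9 = 0.
So ω_n = √(3.9K_p) and 2ζω_n = 9.8, giving ζ = 9.8/(2√(3.9K_p)).
Setting ζ = 0.28: √(3.9K_p) = 9.8/(2·0.28) = 17.5, so K_p = 306.2/3.9 = 78.5.

K_p = 78.5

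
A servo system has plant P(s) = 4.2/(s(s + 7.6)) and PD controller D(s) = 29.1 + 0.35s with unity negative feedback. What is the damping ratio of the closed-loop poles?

ζ = 0.41

Forward path: (29.1 + 0.35s)·4.2/(s(s+7.6)). The closed-loop characteristic equation is s² + (7.6 + 4.2·0.35)s + 4.2·29.1 = 0.
That is s² + 9.07s + 122.2 = 0, so ω_n = 11.06 rad/s and ζ = 9.07/(2·11.06) = 0.4102.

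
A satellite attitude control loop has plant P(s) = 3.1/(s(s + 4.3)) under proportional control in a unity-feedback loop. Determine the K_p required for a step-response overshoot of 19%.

From %OS = 100·exp(−πζ/√(1−ζ²)) = 19%, ζ = −ln(0.19)/√(π²+ln²(0.19)) = 0.4673.
Characteristic equation s² + 4.3s + 3.1K_p = 0 gives ζ = 4.3/(2√(3.1K_p)).
Setting ζ = 0.4673: √(3.1K_p) = 4.3/(2·0.4673) = 4.6, so K_p = 21.16/3.1 = 6.83.

K_p = 6.83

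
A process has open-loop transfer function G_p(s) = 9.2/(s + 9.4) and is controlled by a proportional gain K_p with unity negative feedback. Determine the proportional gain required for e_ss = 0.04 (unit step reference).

The loop is type 0, so e_ss(step) = 1/(1 + K_pos) with K_pos = K_p·G_p(0).
G_p(0) = 0.9787. Require 1/(1 + K_p·0.9787) = 0.04, so 1 + 0.9787·K_p = 25.
K_p = (25 − 1)/0.9787 = 24.5.

K_p = 24.5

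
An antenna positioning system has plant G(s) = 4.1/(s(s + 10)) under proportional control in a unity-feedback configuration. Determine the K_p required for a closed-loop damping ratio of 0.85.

Closed-loop characteristic equation: s² + 10s + K_p·4.1 = 0.
So ω_n = √(4.1K_p) and 2ζω_n = 10, giving ζ = 10/(2√(4.1K_p)).
Setting ζ = 0.85: √(4.1K_p) = 10/(2·0.85) = 5.882, so K_p = 34.6/4.1 = 8.44.

K_p = 8.44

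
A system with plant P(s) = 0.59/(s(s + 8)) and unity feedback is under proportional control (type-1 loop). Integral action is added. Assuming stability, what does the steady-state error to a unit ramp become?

The integrator raises the loop to type 2, so K_v → ∞ and e_ss to a ramp is zero.

0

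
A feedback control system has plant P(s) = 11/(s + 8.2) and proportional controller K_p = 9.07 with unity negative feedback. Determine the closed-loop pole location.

s = -108

Closed-loop transfer function: T(s) = K_p·P(s)/(1 + K_p·P(s)) = 99.77/(s + 8.2 + 99.77) = 99.77/(s + 108).
The closed-loop pole is at s = −108.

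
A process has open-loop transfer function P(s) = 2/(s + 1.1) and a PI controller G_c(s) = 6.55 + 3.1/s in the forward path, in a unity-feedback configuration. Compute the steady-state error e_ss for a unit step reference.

The open loop G_c(s)P(s) has a pole at the origin (type 1), so the static position error constant is infinite and e_ss = 1/(1+∞) = 0.

0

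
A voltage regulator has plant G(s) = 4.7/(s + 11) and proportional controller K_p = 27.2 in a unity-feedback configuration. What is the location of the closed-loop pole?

s = -138.8

Closed-loop transfer function: T(s) = K_p·G(s)/(1 + K_p·G(s)) = 127.8/(s + 11 + 127.8) = 127.8/(s + 138.8).
The closed-loop pole is at s = −138.8.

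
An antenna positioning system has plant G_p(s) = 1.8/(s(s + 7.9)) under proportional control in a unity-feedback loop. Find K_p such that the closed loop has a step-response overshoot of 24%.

K_p = 50.7

From %OS = 100·exp(−πζ/√(1−ζ²)) = 24%, ζ = −ln(0.24)/√(π²+ln²(0.24)) = 0.4136.
Characteristic equation s² + 7.9s + 1.8K_p = 0 gives ζ = 7.9/(2√(1.8K_p)).
Setting ζ = 0.4136: √(1.8K_p) = 7.9/(2·0.4136) = 9.55, so K_p = 91.21/1.8 = 50.7.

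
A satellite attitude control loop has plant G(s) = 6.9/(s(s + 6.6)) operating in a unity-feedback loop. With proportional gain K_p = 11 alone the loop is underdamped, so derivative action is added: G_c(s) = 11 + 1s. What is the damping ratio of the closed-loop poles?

Forward path: (11 + 1s)·6.9/(s(s+6.6)). The closed-loop characteristic equation is s² + (6.6 + 6.9·1)s + 6.9·11 = 0.
That is s² + 13.5s + 75.9 = 0, so ω_n = 8.712 rad/s and ζ = 13.5/(2·8.712) = 0.7748.

ζ = 0.775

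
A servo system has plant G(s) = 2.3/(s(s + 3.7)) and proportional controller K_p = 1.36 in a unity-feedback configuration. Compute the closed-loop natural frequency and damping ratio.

ω_n = 1.77 rad/s, ζ = 1.05

With unity feedback the closed-loop characteristic equation is s² + 3.7s + 1.36·2.3 = s² + 3.7s + 3.128 = 0.
So ω_n² = 3.128 ⇒ ω_n = 1.769 rad/s, and ζ = 3.7/(2ω_n) = 1.05.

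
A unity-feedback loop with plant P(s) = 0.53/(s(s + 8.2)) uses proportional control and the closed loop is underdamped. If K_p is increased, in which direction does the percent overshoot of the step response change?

ζ = 8.2/(2√(0.53K_p)) decreases as K_p grows; lower damping means more overshoot.

increase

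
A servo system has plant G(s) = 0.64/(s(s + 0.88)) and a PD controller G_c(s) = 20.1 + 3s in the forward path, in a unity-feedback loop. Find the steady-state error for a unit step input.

0

The open loop G_c(s)G(s) has a pole at the origin (type 1), so the static position error constant is infinite and e_ss = 1/(1+∞) = 0.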